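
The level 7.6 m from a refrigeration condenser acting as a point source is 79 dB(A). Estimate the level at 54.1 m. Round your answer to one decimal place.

For a point source, L₂ = L₁ − 20·log₁₀(r₂/r₁).
L₂ = 79 − 20·log₁₀(54.1/7.6) = 79 − 17.048 = 61.95 dB(A).

62.0 dB(A)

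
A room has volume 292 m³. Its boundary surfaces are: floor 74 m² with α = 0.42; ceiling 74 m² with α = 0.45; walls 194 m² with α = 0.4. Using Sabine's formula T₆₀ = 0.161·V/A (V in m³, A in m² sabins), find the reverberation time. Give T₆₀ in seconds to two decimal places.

Summing Sᵢαᵢ: 74·0.42 + 74·0.45 + 194·0.4 = 141.98 m².
T₆₀ = 0.161·V/A = 0.161·292/141.98 = 0.331 s.

0.33 s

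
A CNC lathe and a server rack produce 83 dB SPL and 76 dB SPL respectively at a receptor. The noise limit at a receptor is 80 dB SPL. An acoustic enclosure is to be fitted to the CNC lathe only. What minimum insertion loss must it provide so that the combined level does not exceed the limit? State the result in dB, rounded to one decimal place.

Everything except the CNC lathe sums to 10^(76/10) = 3.981e+07 in linear terms, 76.00 dB SPL.
To meet 80 dB SPL overall, the treated CNC lathe may contribute at most 10^(80/10) − 3.981e+07 = 6.019e+07, i.e. 77.80 dB SPL.
So the CNC lathe must be reduced from 83 to 77.80 dB SPL: IL = 5.20 dB.

5.2 dB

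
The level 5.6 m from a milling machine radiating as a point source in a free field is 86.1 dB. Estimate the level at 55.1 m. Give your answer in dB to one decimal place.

For a point source, L₂ = L₁ − 20·log₁₀(r₂/r₁).
L₂ = 86.1 − 20·log₁₀(55.1/5.6) = 86.1 − 19.859 = 66.24 dB.

66.2 dB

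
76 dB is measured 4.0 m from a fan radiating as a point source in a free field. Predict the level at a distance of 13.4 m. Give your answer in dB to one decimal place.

65.5 dB

For a point source, L₂ = L₁ − 20·log₁₀(r₂/r₁).
L₂ = 76 − 20·log₁₀(13.4/4.0) = 76 − 10.501 = 65.50 dB.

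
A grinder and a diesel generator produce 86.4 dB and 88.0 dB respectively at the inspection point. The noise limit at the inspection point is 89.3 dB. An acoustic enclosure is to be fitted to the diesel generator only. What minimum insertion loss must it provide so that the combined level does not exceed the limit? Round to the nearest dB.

2 dB

Fixed contribution from the other source: Σ 10^(L/10) = 10^(86.4/10) = 4.365e+08 (86.40 dB).
The limit corresponds to 10^(89.3/10) = 8.511e+08; subtracting the fixed part leaves 4.146e+08 for the diesel generator, i.e. 86.18 dB.
So the diesel generator must be reduced from 88.0 to 86.18 dB: IL = 1.82 dB.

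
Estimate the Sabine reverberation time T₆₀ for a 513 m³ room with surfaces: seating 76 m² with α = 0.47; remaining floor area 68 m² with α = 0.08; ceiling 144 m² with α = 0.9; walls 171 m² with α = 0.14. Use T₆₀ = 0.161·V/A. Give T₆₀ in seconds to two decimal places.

0.42 s

Total absorption A = 76·0.47 + 68·0.08 + 144·0.9 + 171·0.14 = 194.70 m² sabins.
T₆₀ = 0.161·V/A = 0.161·513/194.70 = 0.424 s.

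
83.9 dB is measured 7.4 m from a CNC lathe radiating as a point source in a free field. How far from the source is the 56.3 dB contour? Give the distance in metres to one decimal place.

177.5 m

Point-source spreading drops the level by 20·log₁₀(r₂/r₁); inverting, r₂/r₁ = 10^(ΔL/20).
r₂ = 7.4·10^((83.9−56.3)/20) = 7.4·10^(27.6/20) = 177.51 m.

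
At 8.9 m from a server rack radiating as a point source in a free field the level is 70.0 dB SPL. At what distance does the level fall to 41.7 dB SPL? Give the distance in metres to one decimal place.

Point-source spreading drops the level by 20·log₁₀(r₂/r₁); inverting, r₂/r₁ = 10^(ΔL/20).
r₂ = 8.9·10^((70.0−41.7)/20) = 8.9·10^(28.3/20) = 231.41 m.

231.4 m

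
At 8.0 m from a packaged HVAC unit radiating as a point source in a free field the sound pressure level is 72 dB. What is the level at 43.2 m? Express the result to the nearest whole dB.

For a point source, L₂ = L₁ − 20·log₁₀(r₂/r₁).
L₂ = 72 − 20·log₁₀(43.2/8.0) = 72 − 14.648 = 57.35 dB.

57 dB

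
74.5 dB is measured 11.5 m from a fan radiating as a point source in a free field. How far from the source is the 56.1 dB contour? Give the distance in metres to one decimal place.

95.7 m

Point-source spreading drops the level by 20·log₁₀(r₂/r₁); inverting, r₂/r₁ = 10^(ΔL/20).
r₂ = 11.5·10^((74.5−56.1)/20) = 11.5·10^(18.4/20) = 95.65 m.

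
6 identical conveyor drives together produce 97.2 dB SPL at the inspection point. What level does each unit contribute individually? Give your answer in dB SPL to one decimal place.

89.4 dB SPL

For N identical incoherent sources L_total = L₁ + 10·log₁₀ N, so L₁ = 97.2 − 10·log₁₀(6) = 97.2 − 7.782.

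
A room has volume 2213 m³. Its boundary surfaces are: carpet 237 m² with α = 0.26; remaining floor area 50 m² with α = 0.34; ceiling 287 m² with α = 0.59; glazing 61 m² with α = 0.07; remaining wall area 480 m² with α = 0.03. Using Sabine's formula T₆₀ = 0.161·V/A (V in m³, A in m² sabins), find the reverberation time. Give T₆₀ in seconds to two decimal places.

A = Σ Sᵢαᵢ = 237·0.26 + 50·0.34 + 287·0.59 + 61·0.07 + 480·0.03 = 266.62 m².
T₆₀ = 0.161·V/A = 0.161·2213/266.62 = 1.336 s.

1.34 s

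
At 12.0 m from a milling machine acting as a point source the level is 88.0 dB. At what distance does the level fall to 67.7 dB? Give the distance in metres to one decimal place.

124.2 m

For a point source L₁ − L₂ = 20·log₁₀(r₂/r₁), so r₂ = r₁·10^((L₁−L₂)/20).
r₂ = 12.0·10^((88.0−67.7)/20) = 12.0·10^(20.3/20) = 124.22 m.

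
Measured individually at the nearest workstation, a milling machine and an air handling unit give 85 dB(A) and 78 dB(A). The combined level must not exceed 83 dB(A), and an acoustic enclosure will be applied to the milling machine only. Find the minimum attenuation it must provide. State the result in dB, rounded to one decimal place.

Everything except the milling machine sums to 10^(78/10) = 6.310e+07 in linear terms, 78.00 dB(A).
To meet 83 dB(A) overall, the treated milling machine may contribute at most 10^(83/10) − 6.310e+07 = 1.364e+08, i.e. 81.35 dB(A).
Required insertion loss = 85 − 81.35 = 3.65 dB.

3.7 dB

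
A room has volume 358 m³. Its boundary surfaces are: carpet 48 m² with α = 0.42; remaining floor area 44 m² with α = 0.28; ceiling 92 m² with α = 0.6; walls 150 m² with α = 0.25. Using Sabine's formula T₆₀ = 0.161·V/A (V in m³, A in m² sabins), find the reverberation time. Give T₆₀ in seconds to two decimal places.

A = Σ Sᵢαᵢ = 48·0.42 + 44·0.28 + 92·0.6 + 150·0.25 = 125.18 m².
T₆₀ = 0.161·V/A = 0.161·358/125.18 = 0.460 s.

0.46 s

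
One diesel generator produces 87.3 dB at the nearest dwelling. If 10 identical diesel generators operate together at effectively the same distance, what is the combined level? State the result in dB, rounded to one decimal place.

With 10 equal, uncorrelated contributions the intensity is 10× that of one unit, giving a rise of 10·log₁₀ 10.
L_total = 87.3 + 10·log₁₀(10) = 87.3 + 10.000 = 97.30 dB.

97.3 dB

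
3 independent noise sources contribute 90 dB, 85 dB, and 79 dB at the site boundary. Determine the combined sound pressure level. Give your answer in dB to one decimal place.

For uncorrelated sources the intensities add, so convert each level to linear form, sum, and take 10·log₁₀ of the total.
Σ 10^(L/10) = 10^(90/10) + 10^(85/10) + 10^(79/10) = 1.396e+09.
L_total = 10·log₁₀(1.396e+09) = 91.45 dB.

91.4 dB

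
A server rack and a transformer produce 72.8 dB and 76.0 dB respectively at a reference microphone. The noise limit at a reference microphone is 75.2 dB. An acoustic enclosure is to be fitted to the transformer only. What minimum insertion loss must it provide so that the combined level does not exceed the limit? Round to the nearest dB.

Everything except the transformer sums to 10^(72.8/10) = 1.905e+07 in linear terms, 72.80 dB.
The limit corresponds to 10^(75.2/10) = 3.311e+07; subtracting the fixed part leaves 1.406e+07 for the transformer, i.e. 71.48 dB.
Required insertion loss = 76.0 − 71.48 = 4.52 dB.

5 dB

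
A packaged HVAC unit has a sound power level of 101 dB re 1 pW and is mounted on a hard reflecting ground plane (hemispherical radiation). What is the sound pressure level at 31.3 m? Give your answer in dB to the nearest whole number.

63 dB

Free-field hemispherical radiation: L_p = L_w − 10·log₁₀(2π·r²), r = 31.3 m.
2π·r² = 6156 m², 10·log₁₀ of that is 37.893 dB.
L_p = 101 − 37.893 = 63.11 dB.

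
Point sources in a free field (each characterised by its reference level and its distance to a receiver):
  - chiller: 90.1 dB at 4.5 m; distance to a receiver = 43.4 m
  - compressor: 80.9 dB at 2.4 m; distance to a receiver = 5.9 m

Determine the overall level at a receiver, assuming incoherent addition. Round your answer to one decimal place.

75.0 dB

First find each source's level at the receiver (point-source: −20·log₁₀(r/r_ref)), then combine on an intensity basis.
chiller: 90.1 − 20·log₁₀(43.4/4.5) = 90.1 − 19.69 = 70.41 dB.
compressor: 80.9 − 20·log₁₀(5.9/2.4) = 80.9 − 7.81 = 73.09 dB.
Σ 10^(L/10) = 3.136e+07 → L_total = 10·log₁₀(3.136e+07) = 74.96 dB.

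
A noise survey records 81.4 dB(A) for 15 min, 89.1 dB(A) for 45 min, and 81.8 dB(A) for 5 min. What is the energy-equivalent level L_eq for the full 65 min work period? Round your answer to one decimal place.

Weight each interval's intensity by its duration and average over T = 65 min:
Σ tᵢ·10^(Lᵢ/10) = 15·10^(81.4/10) + 45·10^(89.1/10) + 5·10^(81.8/10) = 3.940e+10.
L_eq = 10·log₁₀(3.940e+10/65) = 87.83 dB(A).

87.8 dB(A)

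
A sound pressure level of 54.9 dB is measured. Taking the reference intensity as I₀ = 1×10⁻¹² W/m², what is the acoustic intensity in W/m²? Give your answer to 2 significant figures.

I/I₀ = 10^(54.9/10) = 3.09e+05, so I = 3.09e+05 × 10⁻¹² W/m².

3.1e-07 W/m²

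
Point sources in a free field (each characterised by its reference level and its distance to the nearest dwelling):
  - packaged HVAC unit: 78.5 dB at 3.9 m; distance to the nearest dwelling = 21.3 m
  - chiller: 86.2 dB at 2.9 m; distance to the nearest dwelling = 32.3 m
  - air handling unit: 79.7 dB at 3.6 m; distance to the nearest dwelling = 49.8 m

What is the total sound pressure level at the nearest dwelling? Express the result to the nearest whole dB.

68 dB

Apply inverse-square spreading to bring every level to the receiver, then sum 10^(L/10).
packaged HVAC unit: 78.5 − 20·log₁₀(21.3/3.9) = 78.5 − 14.75 = 63.75 dB.
chiller: 86.2 − 20·log₁₀(32.3/2.9) = 86.2 − 20.94 = 65.26 dB.
air handling unit: 79.7 − 20·log₁₀(49.8/3.6) = 79.7 − 22.82 = 56.88 dB.
Σ 10^(L/10) = 6.221e+06 → L_total = 10·log₁₀(6.221e+06) = 67.94 dB.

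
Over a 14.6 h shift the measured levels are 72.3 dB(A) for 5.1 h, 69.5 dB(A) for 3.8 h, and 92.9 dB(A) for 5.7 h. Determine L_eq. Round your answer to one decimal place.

88.9 dB(A)

Weight each interval's intensity by its duration and average over T = 14.6 h:
Σ tᵢ·10^(Lᵢ/10) = 5.1·10^(72.3/10) + 3.8·10^(69.5/10) + 5.7·10^(92.9/10) = 1.123e+10.
L_eq = 10·log₁₀(1.123e+10/14.6) = 88.86 dB(A).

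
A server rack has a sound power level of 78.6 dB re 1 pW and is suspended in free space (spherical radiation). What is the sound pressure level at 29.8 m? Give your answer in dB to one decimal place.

38.1 dB

L_p = L_w − 10·log₁₀(4π·r²) with r = 29.8 m.
4π·r² = 1.116e+04 m², 10·log₁₀ of that is 40.476 dB.
L_p = 78.6 − 40.476 = 38.12 dB.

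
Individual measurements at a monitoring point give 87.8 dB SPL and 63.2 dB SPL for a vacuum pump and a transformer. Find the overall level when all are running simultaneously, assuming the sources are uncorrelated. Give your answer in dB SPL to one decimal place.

87.8 dB SPL

For uncorrelated sources the intensities add, so convert each level to linear form, sum, and take 10·log₁₀ of the total.
Σ 10^(L/10) = 10^(87.8/10) + 10^(63.2/10) = 6.046e+08.
L_total = 10·log₁₀(6.046e+08) = 87.82 dB SPL.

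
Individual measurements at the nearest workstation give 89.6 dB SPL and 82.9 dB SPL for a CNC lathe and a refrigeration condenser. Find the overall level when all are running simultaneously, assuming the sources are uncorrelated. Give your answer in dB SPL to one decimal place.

90.4 dB SPL

Incoherent sources combine by intensity addition: L_total = 10·log₁₀(Σ 10^(L_i/10)).
Σ 10^(L/10) = 10^(89.6/10) + 10^(82.9/10) = 1.107e+09.
L_total = 10·log₁₀(1.107e+09) = 90.44 dB SPL.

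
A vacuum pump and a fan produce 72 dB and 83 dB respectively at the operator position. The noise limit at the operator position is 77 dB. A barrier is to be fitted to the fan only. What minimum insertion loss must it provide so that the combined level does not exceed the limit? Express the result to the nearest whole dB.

8 dB

The untreated sources together contribute 10^(72/10) = 1.585e+07, i.e. 72.00 dB.
To meet 77 dB overall, the treated fan may contribute at most 10^(77/10) − 1.585e+07 = 3.427e+07, i.e. 75.35 dB.
So the fan must be reduced from 83 to 75.35 dB: IL = 7.65 dB.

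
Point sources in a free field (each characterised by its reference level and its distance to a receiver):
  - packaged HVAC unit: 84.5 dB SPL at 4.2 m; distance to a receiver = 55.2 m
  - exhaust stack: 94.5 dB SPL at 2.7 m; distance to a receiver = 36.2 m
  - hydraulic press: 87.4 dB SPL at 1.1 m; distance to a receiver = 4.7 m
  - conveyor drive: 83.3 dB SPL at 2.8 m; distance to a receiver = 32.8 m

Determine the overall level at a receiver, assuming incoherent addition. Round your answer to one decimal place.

76.9 dB SPL

First find each source's level at the receiver (point-source: −20·log₁₀(r/r_ref)), then combine on an intensity basis.
packaged HVAC unit: 84.5 − 20·log₁₀(55.2/4.2) = 84.5 − 22.37 = 62.13 dB SPL.
exhaust stack: 94.5 − 20·log₁₀(36.2/2.7) = 94.5 − 22.55 = 71.95 dB SPL.
hydraulic press: 87.4 − 20·log₁₀(4.7/1.1) = 87.4 − 12.61 = 74.79 dB SPL.
conveyor drive: 83.3 − 20·log₁₀(32.8/2.8) = 83.3 − 21.37 = 61.93 dB SPL.
Σ 10^(L/10) = 4.897e+07 → L_total = 10·log₁₀(4.897e+07) = 76.90 dB SPL.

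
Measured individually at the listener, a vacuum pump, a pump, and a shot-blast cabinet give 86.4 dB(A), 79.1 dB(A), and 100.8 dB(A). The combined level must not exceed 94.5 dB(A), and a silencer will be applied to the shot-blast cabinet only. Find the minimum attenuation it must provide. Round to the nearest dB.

The untreated sources together contribute 10^(86.4/10) + 10^(79.1/10) = 5.178e+08, i.e. 87.14 dB(A).
The limit corresponds to 10^(94.5/10) = 2.818e+09; subtracting the fixed part leaves 2.301e+09 for the shot-blast cabinet, i.e. 93.62 dB(A).
Required insertion loss = 100.8 − 93.62 = 7.18 dB.

7 dB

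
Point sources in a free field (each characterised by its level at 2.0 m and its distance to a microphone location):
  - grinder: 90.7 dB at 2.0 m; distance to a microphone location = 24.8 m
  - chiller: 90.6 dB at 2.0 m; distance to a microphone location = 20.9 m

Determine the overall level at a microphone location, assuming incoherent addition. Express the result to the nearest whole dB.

73 dB

First find each source's level at the receiver (point-source: −20·log₁₀(r/r_ref)), then combine on an intensity basis.
grinder: 90.7 − 20·log₁₀(24.8/2.0) = 90.7 − 21.87 = 68.83 dB.
chiller: 90.6 − 20·log₁₀(20.9/2.0) = 90.6 − 20.38 = 70.22 dB.
Σ 10^(L/10) = 1.816e+07 → L_total = 10·log₁₀(1.816e+07) = 72.59 dB.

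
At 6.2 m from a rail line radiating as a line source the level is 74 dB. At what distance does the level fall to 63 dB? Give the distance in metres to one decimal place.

For a line source L₁ − L₂ = 10·log₁₀(r₂/r₁), so r₂ = r₁·10^((L₁−L₂)/10).
r₂ = 6.2·10^((74−63)/10) = 6.2·10^(11.0/10) = 78.05 m.

78.1 m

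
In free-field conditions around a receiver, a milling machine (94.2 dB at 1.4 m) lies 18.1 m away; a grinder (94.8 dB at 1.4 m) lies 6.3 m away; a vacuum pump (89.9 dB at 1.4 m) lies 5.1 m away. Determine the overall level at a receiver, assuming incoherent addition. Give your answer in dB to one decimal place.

First find each source's level at the receiver (point-source: −20·log₁₀(r/r_ref)), then combine on an intensity basis.
milling machine: 94.2 − 20·log₁₀(18.1/1.4) = 94.2 − 22.23 = 71.97 dB.
grinder: 94.8 − 20·log₁₀(6.3/1.4) = 94.8 − 13.06 = 81.74 dB.
vacuum pump: 89.9 − 20·log₁₀(5.1/1.4) = 89.9 − 11.23 = 78.67 dB.
Σ 10^(L/10) = 2.385e+08 → L_total = 10·log₁₀(2.385e+08) = 83.78 dB.

83.8 dB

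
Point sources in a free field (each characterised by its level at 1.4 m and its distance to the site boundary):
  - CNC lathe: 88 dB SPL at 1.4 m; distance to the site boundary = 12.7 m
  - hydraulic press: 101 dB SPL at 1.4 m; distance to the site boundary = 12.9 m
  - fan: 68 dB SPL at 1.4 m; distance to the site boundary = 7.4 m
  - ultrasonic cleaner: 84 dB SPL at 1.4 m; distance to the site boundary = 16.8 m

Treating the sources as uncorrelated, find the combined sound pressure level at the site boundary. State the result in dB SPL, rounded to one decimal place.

Apply inverse-square spreading to bring every level to the receiver, then sum 10^(L/10).
CNC lathe: 88 − 20·log₁₀(12.7/1.4) = 88 − 19.15 = 68.85 dB SPL.
hydraulic press: 101 − 20·log₁₀(12.9/1.4) = 101 − 19.29 = 81.71 dB SPL.
fan: 68 − 20·log₁₀(7.4/1.4) = 68 − 14.46 = 53.54 dB SPL.
ultrasonic cleaner: 84 − 20·log₁₀(16.8/1.4) = 84 − 21.58 = 62.42 dB SPL.
Σ 10^(L/10) = 1.579e+08 → L_total = 10·log₁₀(1.579e+08) = 81.98 dB SPL.

82.0 dB SPL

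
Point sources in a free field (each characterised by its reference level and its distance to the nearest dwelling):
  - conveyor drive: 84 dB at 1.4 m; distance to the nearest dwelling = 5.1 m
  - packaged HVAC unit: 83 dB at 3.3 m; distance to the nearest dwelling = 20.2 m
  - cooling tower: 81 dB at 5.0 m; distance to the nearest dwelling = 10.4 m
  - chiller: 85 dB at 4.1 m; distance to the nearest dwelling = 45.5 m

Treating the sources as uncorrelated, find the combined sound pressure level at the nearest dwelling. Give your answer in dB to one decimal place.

Propagate each source to the receiver with L = L_ref − 20·log₁₀(r/r_ref), then add intensities.
conveyor drive: 84 − 20·log₁₀(5.1/1.4) = 84 − 11.23 = 72.77 dB.
packaged HVAC unit: 83 − 20·log₁₀(20.2/3.3) = 83 − 15.74 = 67.26 dB.
cooling tower: 81 − 20·log₁₀(10.4/5.0) = 81 − 6.36 = 74.64 dB.
chiller: 85 − 20·log₁₀(45.5/4.1) = 85 − 20.90 = 64.10 dB.
Σ 10^(L/10) = 5.592e+07 → L_total = 10·log₁₀(5.592e+07) = 77.48 dB.

77.5 dB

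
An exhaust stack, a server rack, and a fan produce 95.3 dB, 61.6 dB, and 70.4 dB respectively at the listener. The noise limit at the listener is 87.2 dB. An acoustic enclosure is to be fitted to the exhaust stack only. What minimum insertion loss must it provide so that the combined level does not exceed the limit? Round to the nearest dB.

8 dB

Fixed contribution from the other sources: Σ 10^(L/10) = 10^(61.6/10) + 10^(70.4/10) = 1.241e+07 (70.94 dB).
To meet 87.2 dB overall, the treated exhaust stack may contribute at most 10^(87.2/10) − 1.241e+07 = 5.124e+08, i.e. 87.10 dB.
So the exhaust stack must be reduced from 95.3 to 87.10 dB: IL = 8.20 dB.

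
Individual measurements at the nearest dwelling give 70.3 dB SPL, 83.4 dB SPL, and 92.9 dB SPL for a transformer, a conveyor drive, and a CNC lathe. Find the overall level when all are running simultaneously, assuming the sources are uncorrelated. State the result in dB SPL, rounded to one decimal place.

For uncorrelated sources the intensities add, so convert each level to linear form, sum, and take 10·log₁₀ of the total.
Σ 10^(L/10) = 10^(70.3/10) + 10^(83.4/10) + 10^(92.9/10) = 2.179e+09.
L_total = 10·log₁₀(2.179e+09) = 93.38 dB SPL.

93.4 dB SPL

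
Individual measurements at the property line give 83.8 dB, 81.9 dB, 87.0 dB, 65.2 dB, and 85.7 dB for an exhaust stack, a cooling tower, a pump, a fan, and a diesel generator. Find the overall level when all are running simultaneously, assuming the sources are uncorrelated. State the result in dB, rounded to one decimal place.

For uncorrelated sources the intensities add, so convert each level to linear form, sum, and take 10·log₁₀ of the total.
Σ 10^(L/10) = 10^(83.8/10) + 10^(81.9/10) + 10^(87.0/10) + 10^(65.2/10) + 10^(85.7/10) = 1.271e+09.
L_total = 10·log₁₀(1.271e+09) = 91.04 dB.

91.0 dB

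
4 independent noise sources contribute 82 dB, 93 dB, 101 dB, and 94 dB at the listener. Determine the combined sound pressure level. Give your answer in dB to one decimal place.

102.4 dB

Incoherent sources combine by intensity addition: L_total = 10·log₁₀(Σ 10^(L_i/10)).
Σ 10^(L/10) = 10^(82/10) + 10^(93/10) + 10^(101/10) + 10^(94/10) = 1.725e+10.
L_total = 10·log₁₀(1.725e+10) = 102.37 dB.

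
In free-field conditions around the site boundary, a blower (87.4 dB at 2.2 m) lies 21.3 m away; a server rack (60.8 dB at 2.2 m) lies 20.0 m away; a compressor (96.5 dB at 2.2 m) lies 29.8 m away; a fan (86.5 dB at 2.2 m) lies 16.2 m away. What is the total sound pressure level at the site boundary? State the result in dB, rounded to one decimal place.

Apply inverse-square spreading to bring every level to the receiver, then sum 10^(L/10).
blower: 87.4 − 20·log₁₀(21.3/2.2) = 87.4 − 19.72 = 67.68 dB.
server rack: 60.8 − 20·log₁₀(20.0/2.2) = 60.8 − 19.17 = 41.63 dB.
compressor: 96.5 − 20·log₁₀(29.8/2.2) = 96.5 − 22.64 = 73.86 dB.
fan: 86.5 − 20·log₁₀(16.2/2.2) = 86.5 − 17.34 = 69.16 dB.
Σ 10^(L/10) = 3.846e+07 → L_total = 10·log₁₀(3.846e+07) = 75.85 dB.

75.9 dB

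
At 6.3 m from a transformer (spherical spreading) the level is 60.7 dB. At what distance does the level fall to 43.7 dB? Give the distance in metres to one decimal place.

44.6 m

Point-source spreading drops the level by 20·log₁₀(r₂/r₁); inverting, r₂/r₁ = 10^(ΔL/20).
r₂ = 6.3·10^((60.7−43.7)/20) = 6.3·10^(17.0/20) = 44.60 m.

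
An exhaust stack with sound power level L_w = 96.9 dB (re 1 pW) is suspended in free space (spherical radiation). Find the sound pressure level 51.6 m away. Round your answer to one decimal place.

L_p = L_w − 10·log₁₀(4π·r²) with r = 51.6 m.
4π·r² = 3.346e+04 m², 10·log₁₀ of that is 45.245 dB.
L_p = 96.9 − 45.245 = 51.65 dB.

51.7 dB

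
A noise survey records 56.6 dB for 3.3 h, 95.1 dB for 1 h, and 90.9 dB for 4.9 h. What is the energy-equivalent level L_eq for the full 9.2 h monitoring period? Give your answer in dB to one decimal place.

90.0 dB

The energy average is taken in the linear domain: L_eq = 10·log₁₀[(Σ tᵢ·10^(Lᵢ/10))/T], T = 9.2 h.
Σ tᵢ·10^(Lᵢ/10) = 3.3·10^(56.6/10) + 1·10^(95.1/10) + 4.9·10^(90.9/10) = 9.266e+09.
L_eq = 10·log₁₀(9.266e+09/9.2) = 90.03 dB.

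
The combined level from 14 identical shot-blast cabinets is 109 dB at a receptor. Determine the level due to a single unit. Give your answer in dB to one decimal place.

97.5 dB

14 equal contributions raise the level by 10·log₁₀ 14 = 11.461 dB, so each unit alone gives 109 − 11.461.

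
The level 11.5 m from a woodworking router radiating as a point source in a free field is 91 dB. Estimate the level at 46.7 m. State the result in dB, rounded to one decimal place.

For a point source, L₂ = L₁ − 20·log₁₀(r₂/r₁).
L₂ = 91 − 20·log₁₀(46.7/11.5) = 91 − 12.172 = 78.83 dB.

78.8 dB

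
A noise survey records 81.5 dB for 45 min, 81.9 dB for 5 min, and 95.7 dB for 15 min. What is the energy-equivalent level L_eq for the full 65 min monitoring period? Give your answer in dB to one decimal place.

Weight each interval's intensity by its duration and average over T = 65 min:
Σ tᵢ·10^(Lᵢ/10) = 45·10^(81.5/10) + 5·10^(81.9/10) + 15·10^(95.7/10) = 6.286e+10.
L_eq = 10·log₁₀(6.286e+10/65) = 89.85 dB.

89.9 dB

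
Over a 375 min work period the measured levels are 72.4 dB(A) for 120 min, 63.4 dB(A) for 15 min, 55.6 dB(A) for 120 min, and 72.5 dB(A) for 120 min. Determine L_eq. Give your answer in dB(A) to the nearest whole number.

71 dB(A)

L_eq = 10·log₁₀[(1/T)·Σ tᵢ·10^(Lᵢ/10)] with T = 375 min.
Σ tᵢ·10^(Lᵢ/10) = 120·10^(72.4/10) + 15·10^(63.4/10) + 120·10^(55.6/10) + 120·10^(72.5/10) = 4.296e+09.
L_eq = 10·log₁₀(4.296e+09/375) = 70.59 dB(A).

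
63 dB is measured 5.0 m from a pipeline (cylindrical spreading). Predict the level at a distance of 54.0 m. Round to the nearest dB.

Cylindrical spreading from a line source gives a 10·log₁₀(r₂/r₁) drop.
L₂ = 63 − 10·log₁₀(54.0/5.0) = 63 − 10.334 = 52.67 dB.

53 dB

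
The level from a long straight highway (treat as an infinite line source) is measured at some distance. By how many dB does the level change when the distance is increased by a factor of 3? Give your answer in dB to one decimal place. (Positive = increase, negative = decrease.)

A line source loses 3 dB per doubling of distance; generally ΔL = −10·log₁₀(r₂/r₁).
ΔL = −10·log₁₀(3) = -4.77 dB.

-4.8 dB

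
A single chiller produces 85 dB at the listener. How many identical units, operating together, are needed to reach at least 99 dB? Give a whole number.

26

The shortfall is 99 − 85 = 14.0 dB, and N units add 10·log₁₀ N, so need 10·log₁₀ N ≥ 14.0.
N ≥ 10^(14.0/10) = 25.119, so N = 26.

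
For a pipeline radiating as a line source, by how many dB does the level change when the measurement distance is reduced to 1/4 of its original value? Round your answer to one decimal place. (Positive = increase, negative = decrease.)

A line source loses 3 dB per doubling of distance; generally ΔL = −10·log₁₀(r₂/r₁).
ΔL = −10·log₁₀(0.25) = +6.02 dB.

+6.0 dB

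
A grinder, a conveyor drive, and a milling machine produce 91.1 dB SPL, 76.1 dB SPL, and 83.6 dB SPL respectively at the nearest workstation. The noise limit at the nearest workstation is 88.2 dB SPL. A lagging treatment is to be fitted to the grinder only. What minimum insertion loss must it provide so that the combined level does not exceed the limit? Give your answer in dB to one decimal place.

5.2 dB

Fixed contribution from the other sources: Σ 10^(L/10) = 10^(76.1/10) + 10^(83.6/10) = 2.698e+08 (84.31 dB SPL).
The limit corresponds to 10^(88.2/10) = 6.607e+08; subtracting the fixed part leaves 3.909e+08 for the grinder, i.e. 85.92 dB SPL.
So the grinder must be reduced from 91.1 to 85.92 dB SPL: IL = 5.18 dB.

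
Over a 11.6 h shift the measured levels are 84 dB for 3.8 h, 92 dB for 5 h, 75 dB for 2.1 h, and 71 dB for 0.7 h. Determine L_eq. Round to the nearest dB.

89 dB

Weight each interval's intensity by its duration and average over T = 11.6 h:
Σ tᵢ·10^(Lᵢ/10) = 3.8·10^(84/10) + 5·10^(92/10) + 2.1·10^(75/10) + 0.7·10^(71/10) = 8.954e+09.
L_eq = 10·log₁₀(8.954e+09/11.6) = 88.88 dB.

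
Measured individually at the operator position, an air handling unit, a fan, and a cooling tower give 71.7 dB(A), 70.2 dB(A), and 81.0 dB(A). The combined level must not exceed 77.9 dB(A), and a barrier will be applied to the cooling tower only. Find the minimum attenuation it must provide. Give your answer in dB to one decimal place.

5.4 dB

Everything except the cooling tower sums to 10^(71.7/10) + 10^(70.2/10) = 2.526e+07 in linear terms, 74.02 dB(A).
The limit corresponds to 10^(77.9/10) = 6.166e+07; subtracting the fixed part leaves 3.640e+07 for the cooling tower, i.e. 75.61 dB(A).
So the cooling tower must be reduced from 81.0 to 75.61 dB(A): IL = 5.39 dB.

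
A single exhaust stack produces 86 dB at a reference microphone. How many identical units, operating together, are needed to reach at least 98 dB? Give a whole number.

16

The shortfall is 98 − 86 = 12.0 dB, and N units add 10·log₁₀ N, so need 10·log₁₀ N ≥ 12.0.
N ≥ 10^(12.0/10) = 15.849, so N = 16.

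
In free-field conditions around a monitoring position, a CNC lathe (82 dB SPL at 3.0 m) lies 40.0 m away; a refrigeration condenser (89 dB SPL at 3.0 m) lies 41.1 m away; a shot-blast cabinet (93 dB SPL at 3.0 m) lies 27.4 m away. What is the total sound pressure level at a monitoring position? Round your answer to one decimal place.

Apply inverse-square spreading to bring every level to the receiver, then sum 10^(L/10).
CNC lathe: 82 − 20·log₁₀(40.0/3.0) = 82 − 22.50 = 59.50 dB SPL.
refrigeration condenser: 89 − 20·log₁₀(41.1/3.0) = 89 − 22.73 = 66.27 dB SPL.
shot-blast cabinet: 93 − 20·log₁₀(27.4/3.0) = 93 − 19.21 = 73.79 dB SPL.
Σ 10^(L/10) = 2.904e+07 → L_total = 10·log₁₀(2.904e+07) = 74.63 dB SPL.

74.6 dB SPL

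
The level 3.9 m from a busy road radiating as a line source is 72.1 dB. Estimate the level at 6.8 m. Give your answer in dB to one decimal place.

Cylindrical spreading from a line source gives a 10·log₁₀(r₂/r₁) drop.
L₂ = 72.1 − 10·log₁₀(6.8/3.9) = 72.1 − 2.414 = 69.69 dB.

69.7 dB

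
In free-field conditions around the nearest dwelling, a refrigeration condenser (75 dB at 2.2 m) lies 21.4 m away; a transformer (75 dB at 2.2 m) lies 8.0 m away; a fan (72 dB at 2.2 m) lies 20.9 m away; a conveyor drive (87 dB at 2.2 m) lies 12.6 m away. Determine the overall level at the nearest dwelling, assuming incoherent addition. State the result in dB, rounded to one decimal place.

72.6 dB

First find each source's level at the receiver (point-source: −20·log₁₀(r/r_ref)), then combine on an intensity basis.
refrigeration condenser: 75 − 20·log₁₀(21.4/2.2) = 75 − 19.76 = 55.24 dB.
transformer: 75 − 20·log₁₀(8.0/2.2) = 75 − 11.21 = 63.79 dB.
fan: 72 − 20·log₁₀(20.9/2.2) = 72 − 19.55 = 52.45 dB.
conveyor drive: 87 − 20·log₁₀(12.6/2.2) = 87 − 15.16 = 71.84 dB.
Σ 10^(L/10) = 1.818e+07 → L_total = 10·log₁₀(1.818e+07) = 72.60 dB.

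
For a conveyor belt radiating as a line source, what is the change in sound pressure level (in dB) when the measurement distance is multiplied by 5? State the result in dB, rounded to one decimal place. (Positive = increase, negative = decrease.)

-7.0 dB

A line source loses 3 dB per doubling of distance; generally ΔL = −10·log₁₀(r₂/r₁).
ΔL = −10·log₁₀(5) = -6.99 dB.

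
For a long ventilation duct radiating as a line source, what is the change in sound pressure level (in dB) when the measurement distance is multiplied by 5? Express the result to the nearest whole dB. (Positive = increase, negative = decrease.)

-7 dB

A line source loses 3 dB per doubling of distance; generally ΔL = −10·log₁₀(r₂/r₁).
ΔL = −10·log₁₀(5) = -6.99 dB.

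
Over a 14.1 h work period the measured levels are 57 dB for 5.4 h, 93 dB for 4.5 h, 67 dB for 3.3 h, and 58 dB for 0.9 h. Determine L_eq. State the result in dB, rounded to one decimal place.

88.0 dB

The energy average is taken in the linear domain: L_eq = 10·log₁₀[(Σ tᵢ·10^(Lᵢ/10))/T], T = 14.1 h.
Σ tᵢ·10^(Lᵢ/10) = 5.4·10^(57/10) + 4.5·10^(93/10) + 3.3·10^(67/10) + 0.9·10^(58/10) = 8.998e+09.
L_eq = 10·log₁₀(8.998e+09/14.1) = 88.05 dB.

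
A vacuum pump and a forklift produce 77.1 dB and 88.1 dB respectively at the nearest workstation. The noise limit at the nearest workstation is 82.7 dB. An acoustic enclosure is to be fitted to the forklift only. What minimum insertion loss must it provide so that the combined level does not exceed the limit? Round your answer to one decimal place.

6.8 dB

Everything except the forklift sums to 10^(77.1/10) = 5.129e+07 in linear terms, 77.10 dB.
The limit corresponds to 10^(82.7/10) = 1.862e+08; subtracting the fixed part leaves 1.349e+08 for the forklift, i.e. 81.30 dB.
Required insertion loss = 88.1 − 81.30 = 6.80 dB.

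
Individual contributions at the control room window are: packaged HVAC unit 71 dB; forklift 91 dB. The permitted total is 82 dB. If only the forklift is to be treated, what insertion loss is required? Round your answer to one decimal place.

Everything except the forklift sums to 10^(71/10) = 1.259e+07 in linear terms, 71.00 dB.
The limit corresponds to 10^(82/10) = 1.585e+08; subtracting the fixed part leaves 1.459e+08 for the forklift, i.e. 81.64 dB.
Required insertion loss = 91 − 81.64 = 9.36 dB.

9.4 dB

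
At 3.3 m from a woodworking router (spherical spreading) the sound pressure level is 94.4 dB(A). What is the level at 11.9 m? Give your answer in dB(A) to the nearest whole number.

83 dB(A)

Point-source attenuation: ΔL = 20·log₁₀(r₂/r₁) = 20·log₁₀(11.9/3.3) = 11.141 dB.
L₂ = 94.4 − 20·log₁₀(11.9/3.3) = 94.4 − 11.141 = 83.26 dB(A).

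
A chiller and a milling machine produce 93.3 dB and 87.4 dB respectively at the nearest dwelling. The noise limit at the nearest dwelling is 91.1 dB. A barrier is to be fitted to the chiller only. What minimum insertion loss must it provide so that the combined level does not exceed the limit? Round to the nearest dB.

5 dB

Everything except the chiller sums to 10^(87.4/10) = 5.495e+08 in linear terms, 87.40 dB.
The limit corresponds to 10^(91.1/10) = 1.288e+09; subtracting the fixed part leaves 7.387e+08 for the chiller, i.e. 88.68 dB.
So the chiller must be reduced from 93.3 to 88.68 dB: IL = 4.62 dB.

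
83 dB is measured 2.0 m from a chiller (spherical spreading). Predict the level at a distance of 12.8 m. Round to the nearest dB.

Point-source attenuation: ΔL = 20·log₁₀(r₂/r₁) = 20·log₁₀(12.8/2.0) = 16.124 dB.
L₂ = 83 − 20·log₁₀(12.8/2.0) = 83 − 16.124 = 66.88 dB.

67 dB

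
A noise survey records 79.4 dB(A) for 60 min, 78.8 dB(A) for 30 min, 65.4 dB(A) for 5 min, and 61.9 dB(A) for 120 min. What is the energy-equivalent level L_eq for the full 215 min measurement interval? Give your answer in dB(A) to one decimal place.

The energy average is taken in the linear domain: L_eq = 10·log₁₀[(Σ tᵢ·10^(Lᵢ/10))/T], T = 215 min.
Σ tᵢ·10^(Lᵢ/10) = 60·10^(79.4/10) + 30·10^(78.8/10) + 5·10^(65.4/10) + 120·10^(61.9/10) = 7.705e+09.
L_eq = 10·log₁₀(7.705e+09/215) = 75.54 dB(A).

75.5 dB(A)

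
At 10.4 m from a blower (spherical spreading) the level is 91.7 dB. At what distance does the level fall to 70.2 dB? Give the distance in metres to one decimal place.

123.6 m

The 21.5 dB drop corresponds to a distance ratio of 10^(21.5/20) for a point source.
r₂ = 10.4·10^((91.7−70.2)/20) = 10.4·10^(21.5/20) = 123.60 m.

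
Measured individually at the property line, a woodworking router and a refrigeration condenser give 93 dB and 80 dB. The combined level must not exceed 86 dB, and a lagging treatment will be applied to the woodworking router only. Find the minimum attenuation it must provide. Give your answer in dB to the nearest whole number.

Fixed contribution from the other source: Σ 10^(L/10) = 10^(80/10) = 1.000e+08 (80.00 dB).
To meet 86 dB overall, the treated woodworking router may contribute at most 10^(86/10) − 1.000e+08 = 2.981e+08, i.e. 84.74 dB.
Required insertion loss = 93 − 84.74 = 8.26 dB.

8 dB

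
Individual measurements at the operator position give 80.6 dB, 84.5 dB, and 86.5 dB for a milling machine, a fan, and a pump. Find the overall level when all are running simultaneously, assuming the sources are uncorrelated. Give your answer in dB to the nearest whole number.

For uncorrelated sources the intensities add, so convert each level to linear form, sum, and take 10·log₁₀ of the total.
Σ 10^(L/10) = 10^(80.6/10) + 10^(84.5/10) + 10^(86.5/10) = 8.433e+08.
L_total = 10·log₁₀(8.433e+08) = 89.26 dB.

89 dB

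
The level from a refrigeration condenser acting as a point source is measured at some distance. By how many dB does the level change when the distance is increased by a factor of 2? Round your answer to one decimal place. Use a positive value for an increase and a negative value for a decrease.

A point source loses 6 dB per doubling of distance; generally ΔL = −20·log₁₀(r₂/r₁).
ΔL = −20·log₁₀(2) = -6.02 dB.

-6.0 dB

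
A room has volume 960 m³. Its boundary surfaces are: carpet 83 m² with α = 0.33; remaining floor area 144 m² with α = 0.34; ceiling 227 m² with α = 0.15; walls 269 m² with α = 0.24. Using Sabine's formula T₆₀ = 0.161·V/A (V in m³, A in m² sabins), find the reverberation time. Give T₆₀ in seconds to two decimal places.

Total absorption A = 83·0.33 + 144·0.34 + 227·0.15 + 269·0.24 = 174.96 m² sabins.
T₆₀ = 0.161 × 960 / 174.96 = 0.883 s.

0.88 s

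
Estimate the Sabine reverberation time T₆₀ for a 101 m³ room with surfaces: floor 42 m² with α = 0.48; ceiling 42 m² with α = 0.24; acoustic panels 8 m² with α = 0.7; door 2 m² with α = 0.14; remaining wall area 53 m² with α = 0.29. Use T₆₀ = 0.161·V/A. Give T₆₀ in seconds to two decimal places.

0.32 s

A = Σ Sᵢαᵢ = 42·0.48 + 42·0.24 + 8·0.7 + 2·0.14 + 53·0.29 = 51.49 m².
T₆₀ = 0.161 × 101 / 51.49 = 0.316 s.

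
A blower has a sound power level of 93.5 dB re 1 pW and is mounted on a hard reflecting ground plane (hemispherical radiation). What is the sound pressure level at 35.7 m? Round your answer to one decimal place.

54.5 dB

L_p = L_w − 10·log₁₀(2π·r²) with r = 35.7 m.
2π·r² = 8008 m², 10·log₁₀ of that is 39.035 dB.
L_p = 93.5 − 39.035 = 54.46 dB.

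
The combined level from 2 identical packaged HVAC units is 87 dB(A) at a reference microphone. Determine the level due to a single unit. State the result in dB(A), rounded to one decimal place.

For N identical incoherent sources L_total = L₁ + 10·log₁₀ N, so L₁ = 87 − 10·log₁₀(2) = 87 − 3.010.

84.0 dB(A)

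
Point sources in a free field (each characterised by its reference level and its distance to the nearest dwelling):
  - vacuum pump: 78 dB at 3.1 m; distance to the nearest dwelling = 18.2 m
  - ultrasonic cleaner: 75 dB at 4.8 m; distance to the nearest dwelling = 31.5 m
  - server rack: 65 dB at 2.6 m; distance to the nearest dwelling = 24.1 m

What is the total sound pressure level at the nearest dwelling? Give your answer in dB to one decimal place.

Propagate each source to the receiver with L = L_ref − 20·log₁₀(r/r_ref), then add intensities.
vacuum pump: 78 − 20·log₁₀(18.2/3.1) = 78 − 15.37 = 62.63 dB.
ultrasonic cleaner: 75 − 20·log₁₀(31.5/4.8) = 75 − 16.34 = 58.66 dB.
server rack: 65 − 20·log₁₀(24.1/2.6) = 65 − 19.34 = 45.66 dB.
Σ 10^(L/10) = 2.602e+06 → L_total = 10·log₁₀(2.602e+06) = 64.15 dB.

64.2 dB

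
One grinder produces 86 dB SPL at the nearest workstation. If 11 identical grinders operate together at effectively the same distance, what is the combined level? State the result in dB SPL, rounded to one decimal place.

L_total = L₁ + 10·log₁₀ N for N identical incoherent sources.
L_total = 86 + 10·log₁₀(11) = 86 + 10.414 = 96.41 dB SPL.

96.4 dB SPL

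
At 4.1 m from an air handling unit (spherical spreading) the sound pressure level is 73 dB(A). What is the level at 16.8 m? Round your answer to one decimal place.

For a point source, L₂ = L₁ − 20·log₁₀(r₂/r₁).
L₂ = 73 − 20·log₁₀(16.8/4.1) = 73 − 12.251 = 60.75 dB(A).

60.7 dB(A)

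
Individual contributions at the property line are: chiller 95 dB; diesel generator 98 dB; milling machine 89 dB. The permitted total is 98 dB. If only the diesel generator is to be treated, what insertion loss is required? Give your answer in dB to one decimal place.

4.3 dB

The untreated sources together contribute 10^(95/10) + 10^(89/10) = 3.957e+09, i.e. 95.97 dB.
The limit corresponds to 10^(98/10) = 6.310e+09; subtracting the fixed part leaves 2.353e+09 for the diesel generator, i.e. 93.72 dB.
Required insertion loss = 98 − 93.72 = 4.28 dB.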